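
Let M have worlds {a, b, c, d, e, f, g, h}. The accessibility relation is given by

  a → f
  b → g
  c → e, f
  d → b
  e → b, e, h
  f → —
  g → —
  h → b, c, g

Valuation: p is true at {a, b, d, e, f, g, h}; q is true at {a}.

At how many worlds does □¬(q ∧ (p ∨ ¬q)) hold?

8

a: successors {f}; ¬(q ∧ (p ∨ ¬q)) there: f:T. ✓
b: successors {g}; ¬(q ∧ (p ∨ ¬q)) there: g:T. ✓
c: successors {e, f}; ¬(q ∧ (p ∨ ¬q)) there: e:T, f:T. ✓
d: successors {b}; ¬(q ∧ (p ∨ ¬q)) there: b:T. ✓
e: successors {b, e, h}; ¬(q ∧ (p ∨ ¬q)) there: b:T, e:T, h:T. ✓
f: no successors, so □¬(q ∧ (p ∨ ¬q)) holds vacuously. ✓
g: no successors, so □¬(q ∧ (p ∨ ¬q)) holds vacuously. ✓
h: successors {b, c, g}; ¬(q ∧ (p ∨ ¬q)) there: b:T, c:T, g:T. ✓
Satisfying worlds: {a, b, c, d, e, f, g, h}.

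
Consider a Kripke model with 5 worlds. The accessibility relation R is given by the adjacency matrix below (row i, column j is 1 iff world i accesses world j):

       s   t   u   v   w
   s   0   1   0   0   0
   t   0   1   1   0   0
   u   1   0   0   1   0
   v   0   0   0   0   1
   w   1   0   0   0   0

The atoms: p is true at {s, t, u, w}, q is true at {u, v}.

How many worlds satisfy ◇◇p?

s: successors {t}; ◇p there: t:T. ✓
t: successors {t, u}; ◇p there: t:T, u:T. ✓
u: successors {s, v}; ◇p there: s:T, v:T. ✓
v: successors {w}; ◇p there: w:T. ✓
w: successors {s}; ◇p there: s:T. ✓
Satisfying worlds: {s, t, u, v, w}.

5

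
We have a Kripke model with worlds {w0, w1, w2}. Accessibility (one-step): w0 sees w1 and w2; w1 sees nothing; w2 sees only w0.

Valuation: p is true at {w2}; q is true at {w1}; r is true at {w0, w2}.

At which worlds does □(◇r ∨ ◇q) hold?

w0: successors {w1, w2}; ◇r ∨ ◇q there: w1:F, w2:T. ✗
w1: no successors, so □(◇r ∨ ◇q) holds vacuously. ✓
w2: successors {w0}; ◇r ∨ ◇q there: w0:T. ✓

{w1, w2}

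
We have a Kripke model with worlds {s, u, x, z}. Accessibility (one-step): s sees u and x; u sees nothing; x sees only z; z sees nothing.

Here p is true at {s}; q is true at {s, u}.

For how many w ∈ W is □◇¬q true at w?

2

s: successors {u, x}; ◇¬q there: u:F, x:T. ✗
u: no successors, so □◇¬q holds vacuously. ✓
x: successors {z}; ◇¬q there: z:F. ✗
z: no successors, so □◇¬q holds vacuously. ✓
Satisfying worlds: {u, z}.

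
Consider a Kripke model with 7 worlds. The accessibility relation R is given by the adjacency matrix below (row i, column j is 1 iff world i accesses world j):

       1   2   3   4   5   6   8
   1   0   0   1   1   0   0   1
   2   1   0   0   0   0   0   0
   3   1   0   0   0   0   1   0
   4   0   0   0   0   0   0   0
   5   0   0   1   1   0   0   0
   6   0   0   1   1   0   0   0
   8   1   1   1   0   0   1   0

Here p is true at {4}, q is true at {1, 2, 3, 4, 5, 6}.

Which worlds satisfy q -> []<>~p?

{2, 3, 4, 8}

1: q is T, []<>~p is F. ✗
2: q is T, []<>~p is T. ✓
3: q is T, []<>~p is T. ✓
4: q is T, []<>~p is T. ✓
5: q is T, []<>~p is F. ✗
6: q is T, []<>~p is F. ✗
8: q is F, []<>~p is T. ✓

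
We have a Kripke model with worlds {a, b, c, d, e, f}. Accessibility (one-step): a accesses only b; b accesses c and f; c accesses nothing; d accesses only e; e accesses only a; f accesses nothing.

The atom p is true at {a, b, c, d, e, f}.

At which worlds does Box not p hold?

a: successors {b}; not p there: b:F. ✗
b: successors {c, f}; not p there: c:F, f:F. ✗
c: no successors, so Box not p holds vacuously. ✓
d: successors {e}; not p there: e:F. ✗
e: successors {a}; not p there: a:F. ✗
f: no successors, so Box not p holds vacuously. ✓

{c, f}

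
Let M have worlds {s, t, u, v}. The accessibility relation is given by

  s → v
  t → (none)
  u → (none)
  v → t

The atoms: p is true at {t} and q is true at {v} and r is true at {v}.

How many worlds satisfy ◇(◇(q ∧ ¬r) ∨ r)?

s: successors {v}; ◇(q ∧ ¬r) ∨ r there: v:T. ✓
t: no successors, so ◇(◇(q ∧ ¬r) ∨ r) fails. ✗
u: no successors, so ◇(◇(q ∧ ¬r) ∨ r) fails. ✗
v: successors {t}; ◇(q ∧ ¬r) ∨ r there: t:F. ✗
Satisfying worlds: {s}.

1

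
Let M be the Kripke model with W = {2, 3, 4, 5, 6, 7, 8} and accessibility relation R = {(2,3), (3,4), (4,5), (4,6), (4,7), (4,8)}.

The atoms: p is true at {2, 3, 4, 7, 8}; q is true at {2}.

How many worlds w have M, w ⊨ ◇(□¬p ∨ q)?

1

2: successors {3}; □¬p ∨ q there: 3:F. ✗
3: successors {4}; □¬p ∨ q there: 4:F. ✗
4: successors {5, 6, 7, 8}; □¬p ∨ q there: 5:T, 6:T, 7:T, 8:T. ✓
5: no successors, so ◇(□¬p ∨ q) fails. ✗
6: no successors, so ◇(□¬p ∨ q) fails. ✗
7: no successors, so ◇(□¬p ∨ q) fails. ✗
8: no successors, so ◇(□¬p ∨ q) fails. ✗
Satisfying worlds: {4}.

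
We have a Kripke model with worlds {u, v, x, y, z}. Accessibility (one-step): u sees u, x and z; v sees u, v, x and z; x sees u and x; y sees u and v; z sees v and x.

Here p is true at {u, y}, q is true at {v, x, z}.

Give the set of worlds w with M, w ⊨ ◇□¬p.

{u, v}

u: successors {u, x, z}; □¬p there: u:F, x:F, z:T. ✓
v: successors {u, v, x, z}; □¬p there: u:F, v:F, x:F, z:T. ✓
x: successors {u, x}; □¬p there: u:F, x:F. ✗
y: successors {u, v}; □¬p there: u:F, v:F. ✗
z: successors {v, x}; □¬p there: v:F, x:F. ✗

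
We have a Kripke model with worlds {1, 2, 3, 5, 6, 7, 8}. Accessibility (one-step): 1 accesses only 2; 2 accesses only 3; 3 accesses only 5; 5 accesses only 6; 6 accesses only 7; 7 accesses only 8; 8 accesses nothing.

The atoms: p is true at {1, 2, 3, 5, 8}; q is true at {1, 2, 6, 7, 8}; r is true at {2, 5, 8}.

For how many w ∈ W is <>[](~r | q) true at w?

5

1: successors {2}; [](~r | q) there: 2:T. ✓
2: successors {3}; [](~r | q) there: 3:F. ✗
3: successors {5}; [](~r | q) there: 5:T. ✓
5: successors {6}; [](~r | q) there: 6:T. ✓
6: successors {7}; [](~r | q) there: 7:T. ✓
7: successors {8}; [](~r | q) there: 8:T. ✓
8: no successors, so <>[](~r | q) fails. ✗
Satisfying worlds: {1, 3, 5, 6, 7}.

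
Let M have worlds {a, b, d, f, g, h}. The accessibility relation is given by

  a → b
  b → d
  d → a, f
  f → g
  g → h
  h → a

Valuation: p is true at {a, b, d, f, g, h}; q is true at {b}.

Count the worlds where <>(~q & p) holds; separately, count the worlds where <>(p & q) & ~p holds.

5 and 0

For <>(~q & p):
a: successors {b}; ~q & p there: b:F. ✗
b: successors {d}; ~q & p there: d:T. ✓
d: successors {a, f}; ~q & p there: a:T, f:T. ✓
f: successors {g}; ~q & p there: g:T. ✓
g: successors {h}; ~q & p there: h:T. ✓
h: successors {a}; ~q & p there: a:T. ✓
— 5 worlds.
For <>(p & q) & ~p:
a: <>(p & q) is T, ~p is F. ✗
b: <>(p & q) is F, ~p is F. ✗
d: <>(p & q) is F, ~p is F. ✗
f: <>(p & q) is F, ~p is F. ✗
g: <>(p & q) is F, ~p is F. ✗
h: <>(p & q) is F, ~p is F. ✗
— 0 worlds.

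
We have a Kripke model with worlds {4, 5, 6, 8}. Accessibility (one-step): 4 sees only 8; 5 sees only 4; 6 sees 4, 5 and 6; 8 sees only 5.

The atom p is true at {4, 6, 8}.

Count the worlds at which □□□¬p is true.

4: successors {8}; □□¬p there: 8:F. ✗
5: successors {4}; □□¬p there: 4:T. ✓
6: successors {4, 5, 6}; □□¬p there: 4:T, 5:F, 6:F. ✗
8: successors {5}; □□¬p there: 5:F. ✗
Satisfying worlds: {5}.

1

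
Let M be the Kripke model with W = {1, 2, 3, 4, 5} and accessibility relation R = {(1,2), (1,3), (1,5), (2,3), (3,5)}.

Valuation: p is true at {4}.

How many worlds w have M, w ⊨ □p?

2

1: successors {2, 3, 5}; p there: 2:F, 3:F, 5:F. ✗
2: successors {3}; p there: 3:F. ✗
3: successors {5}; p there: 5:F. ✗
4: no successors, so □p holds vacuously. ✓
5: no successors, so □p holds vacuously. ✓
Satisfying worlds: {4, 5}.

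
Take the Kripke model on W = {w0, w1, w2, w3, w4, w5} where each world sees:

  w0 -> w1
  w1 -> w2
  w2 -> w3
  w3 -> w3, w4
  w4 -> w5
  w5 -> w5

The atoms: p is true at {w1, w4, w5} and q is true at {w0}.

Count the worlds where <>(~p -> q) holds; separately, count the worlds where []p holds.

4 and 3

For <>(~p -> q):
w0: successors {w1}; ~p -> q there: w1:T. ✓
w1: successors {w2}; ~p -> q there: w2:F. ✗
w2: successors {w3}; ~p -> q there: w3:F. ✗
w3: successors {w3, w4}; ~p -> q there: w3:F, w4:T. ✓
w4: successors {w5}; ~p -> q there: w5:T. ✓
w5: successors {w5}; ~p -> q there: w5:T. ✓
— 4 worlds.
For []p:
w0: successors {w1}; p there: w1:T. ✓
w1: successors {w2}; p there: w2:F. ✗
w2: successors {w3}; p there: w3:F. ✗
w3: successors {w3, w4}; p there: w3:F, w4:T. ✗
w4: successors {w5}; p there: w5:T. ✓
w5: successors {w5}; p there: w5:T. ✓
— 3 worlds.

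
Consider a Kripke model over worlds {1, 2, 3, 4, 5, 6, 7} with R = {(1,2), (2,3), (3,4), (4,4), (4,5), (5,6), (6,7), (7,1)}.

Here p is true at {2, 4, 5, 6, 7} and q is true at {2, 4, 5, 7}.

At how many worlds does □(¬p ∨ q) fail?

1

1: successors {2}; ¬p ∨ q there: 2:T. ✓
2: successors {3}; ¬p ∨ q there: 3:T. ✓
3: successors {4}; ¬p ∨ q there: 4:T. ✓
4: successors {4, 5}; ¬p ∨ q there: 4:T, 5:T. ✓
5: successors {6}; ¬p ∨ q there: 6:F. ✗
6: successors {7}; ¬p ∨ q there: 7:T. ✓
7: successors {1}; ¬p ∨ q there: 1:T. ✓
Satisfying worlds: {1, 2, 3, 4, 6, 7}.
So □(¬p ∨ q) fails at the other 1 world.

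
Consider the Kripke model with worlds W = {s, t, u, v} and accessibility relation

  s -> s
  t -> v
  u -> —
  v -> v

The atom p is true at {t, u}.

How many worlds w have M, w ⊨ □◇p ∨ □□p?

1

s: □◇p is F, □□p is F. ✗
t: □◇p is F, □□p is F. ✗
u: □◇p is T, □□p is T. ✓
v: □◇p is F, □□p is F. ✗
Satisfying worlds: {u}.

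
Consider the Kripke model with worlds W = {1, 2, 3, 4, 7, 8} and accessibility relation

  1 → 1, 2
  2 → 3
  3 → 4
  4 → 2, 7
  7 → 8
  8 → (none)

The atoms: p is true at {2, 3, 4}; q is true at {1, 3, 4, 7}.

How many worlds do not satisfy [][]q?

3

1: successors {1, 2}; []q there: 1:F, 2:T. ✗
2: successors {3}; []q there: 3:T. ✓
3: successors {4}; []q there: 4:F. ✗
4: successors {2, 7}; []q there: 2:T, 7:F. ✗
7: successors {8}; []q there: 8:T. ✓
8: no successors, so [][]q holds vacuously. ✓
Satisfying worlds: {2, 7, 8}.
So [][]q fails at the other 3 worlds.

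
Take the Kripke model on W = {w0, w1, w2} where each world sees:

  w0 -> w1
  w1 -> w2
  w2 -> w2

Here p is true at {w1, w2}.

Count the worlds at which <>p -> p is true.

2

w0: <>p is T, p is F. ✗
w1: <>p is T, p is T. ✓
w2: <>p is T, p is T. ✓
Satisfying worlds: {w1, w2}.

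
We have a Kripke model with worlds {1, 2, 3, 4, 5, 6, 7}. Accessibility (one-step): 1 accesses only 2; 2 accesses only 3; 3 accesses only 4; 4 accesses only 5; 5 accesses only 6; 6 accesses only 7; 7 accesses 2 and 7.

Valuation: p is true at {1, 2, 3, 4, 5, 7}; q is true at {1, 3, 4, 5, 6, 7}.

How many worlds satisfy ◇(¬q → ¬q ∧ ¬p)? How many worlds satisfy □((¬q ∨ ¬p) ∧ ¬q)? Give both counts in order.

For ◇(¬q → ¬q ∧ ¬p):
1: successors {2}; ¬q → ¬q ∧ ¬p there: 2:F. ✗
2: successors {3}; ¬q → ¬q ∧ ¬p there: 3:T. ✓
3: successors {4}; ¬q → ¬q ∧ ¬p there: 4:T. ✓
4: successors {5}; ¬q → ¬q ∧ ¬p there: 5:T. ✓
5: successors {6}; ¬q → ¬q ∧ ¬p there: 6:T. ✓
6: successors {7}; ¬q → ¬q ∧ ¬p there: 7:T. ✓
7: successors {2, 7}; ¬q → ¬q ∧ ¬p there: 2:F, 7:T. ✓
— 6 worlds.
For □((¬q ∨ ¬p) ∧ ¬q):
1: successors {2}; (¬q ∨ ¬p) ∧ ¬q there: 2:T. ✓
2: successors {3}; (¬q ∨ ¬p) ∧ ¬q there: 3:F. ✗
3: successors {4}; (¬q ∨ ¬p) ∧ ¬q there: 4:F. ✗
4: successors {5}; (¬q ∨ ¬p) ∧ ¬q there: 5:F. ✗
5: successors {6}; (¬q ∨ ¬p) ∧ ¬q there: 6:F. ✗
6: successors {7}; (¬q ∨ ¬p) ∧ ¬q there: 7:F. ✗
7: successors {2, 7}; (¬q ∨ ¬p) ∧ ¬q there: 2:T, 7:F. ✗
— 1 world.

6 and 1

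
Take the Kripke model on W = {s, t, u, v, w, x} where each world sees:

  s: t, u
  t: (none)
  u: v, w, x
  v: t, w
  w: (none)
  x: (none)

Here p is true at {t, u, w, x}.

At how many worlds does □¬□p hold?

3

s: successors {t, u}; ¬□p there: t:F, u:T. ✗
t: no successors, so □¬□p holds vacuously. ✓
u: successors {v, w, x}; ¬□p there: v:F, w:F, x:F. ✗
v: successors {t, w}; ¬□p there: t:F, w:F. ✗
w: no successors, so □¬□p holds vacuously. ✓
x: no successors, so □¬□p holds vacuously. ✓
Satisfying worlds: {t, w, x}.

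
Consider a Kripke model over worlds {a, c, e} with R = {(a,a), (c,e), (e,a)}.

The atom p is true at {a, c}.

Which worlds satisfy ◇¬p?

{c}

a: successors {a}; ¬p there: a:F. ✗
c: successors {e}; ¬p there: e:T. ✓
e: successors {a}; ¬p there: a:F. ✗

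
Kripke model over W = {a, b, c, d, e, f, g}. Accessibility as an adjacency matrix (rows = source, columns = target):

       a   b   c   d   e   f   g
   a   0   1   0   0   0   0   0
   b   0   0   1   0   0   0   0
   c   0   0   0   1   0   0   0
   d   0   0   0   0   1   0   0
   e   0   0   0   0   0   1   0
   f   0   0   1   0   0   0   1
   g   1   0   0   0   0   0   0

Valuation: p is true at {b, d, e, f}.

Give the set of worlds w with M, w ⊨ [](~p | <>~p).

{a, b, e, f, g}

a: successors {b}; ~p | <>~p there: b:T. ✓
b: successors {c}; ~p | <>~p there: c:T. ✓
c: successors {d}; ~p | <>~p there: d:F. ✗
d: successors {e}; ~p | <>~p there: e:F. ✗
e: successors {f}; ~p | <>~p there: f:T. ✓
f: successors {c, g}; ~p | <>~p there: c:T, g:T. ✓
g: successors {a}; ~p | <>~p there: a:T. ✓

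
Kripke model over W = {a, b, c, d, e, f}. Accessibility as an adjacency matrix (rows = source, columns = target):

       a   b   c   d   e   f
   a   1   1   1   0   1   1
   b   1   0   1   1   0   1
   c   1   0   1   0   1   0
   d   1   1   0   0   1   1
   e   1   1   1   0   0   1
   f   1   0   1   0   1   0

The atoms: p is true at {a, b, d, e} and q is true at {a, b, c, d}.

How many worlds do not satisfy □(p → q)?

4

a: successors {a, b, c, e, f}; p → q there: a:T, b:T, c:T, e:F, f:T. ✗
b: successors {a, c, d, f}; p → q there: a:T, c:T, d:T, f:T. ✓
c: successors {a, c, e}; p → q there: a:T, c:T, e:F. ✗
d: successors {a, b, e, f}; p → q there: a:T, b:T, e:F, f:T. ✗
e: successors {a, b, c, f}; p → q there: a:T, b:T, c:T, f:T. ✓
f: successors {a, c, e}; p → q there: a:T, c:T, e:F. ✗
Satisfying worlds: {b, e}.
So □(p → q) fails at the other 4 worlds.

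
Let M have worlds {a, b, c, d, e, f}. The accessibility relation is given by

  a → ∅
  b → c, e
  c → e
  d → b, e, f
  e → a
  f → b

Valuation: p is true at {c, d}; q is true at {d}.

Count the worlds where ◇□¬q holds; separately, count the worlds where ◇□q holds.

5 and 1

For ◇□¬q:
a: no successors, so ◇□¬q fails. ✗
b: successors {c, e}; □¬q there: c:T, e:T. ✓
c: successors {e}; □¬q there: e:T. ✓
d: successors {b, e, f}; □¬q there: b:T, e:T, f:T. ✓
e: successors {a}; □¬q there: a:T. ✓
f: successors {b}; □¬q there: b:T. ✓
— 5 worlds.
For ◇□q:
a: no successors, so ◇□q fails. ✗
b: successors {c, e}; □q there: c:F, e:F. ✗
c: successors {e}; □q there: e:F. ✗
d: successors {b, e, f}; □q there: b:F, e:F, f:F. ✗
e: successors {a}; □q there: a:T. ✓
f: successors {b}; □q there: b:F. ✗
— 1 world.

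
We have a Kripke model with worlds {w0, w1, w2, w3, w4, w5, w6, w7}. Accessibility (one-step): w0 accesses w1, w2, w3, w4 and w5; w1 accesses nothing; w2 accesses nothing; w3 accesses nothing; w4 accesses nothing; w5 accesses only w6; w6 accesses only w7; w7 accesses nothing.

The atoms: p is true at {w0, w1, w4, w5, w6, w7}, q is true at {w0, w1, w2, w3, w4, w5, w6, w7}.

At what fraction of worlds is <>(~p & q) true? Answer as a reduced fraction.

w0: successors {w1, w2, w3, w4, w5}; ~p & q there: w1:F, w2:T, w3:T, w4:F, w5:F. ✓
w1: no successors, so <>(~p & q) fails. ✗
w2: no successors, so <>(~p & q) fails. ✗
w3: no successors, so <>(~p & q) fails. ✗
w4: no successors, so <>(~p & q) fails. ✗
w5: successors {w6}; ~p & q there: w6:F. ✗
w6: successors {w7}; ~p & q there: w7:F. ✗
w7: no successors, so <>(~p & q) fails. ✗
That's 1 of 8 worlds, so 1/8.

1/8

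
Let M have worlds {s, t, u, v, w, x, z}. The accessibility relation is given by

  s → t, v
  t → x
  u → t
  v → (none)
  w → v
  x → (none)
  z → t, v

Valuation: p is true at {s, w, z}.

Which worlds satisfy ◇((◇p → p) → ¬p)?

s: successors {t, v}; (◇p → p) → ¬p there: t:T, v:T. ✓
t: successors {x}; (◇p → p) → ¬p there: x:T. ✓
u: successors {t}; (◇p → p) → ¬p there: t:T. ✓
v: no successors, so ◇((◇p → p) → ¬p) fails. ✗
w: successors {v}; (◇p → p) → ¬p there: v:T. ✓
x: no successors, so ◇((◇p → p) → ¬p) fails. ✗
z: successors {t, v}; (◇p → p) → ¬p there: t:T, v:T. ✓

{s, t, u, w, z}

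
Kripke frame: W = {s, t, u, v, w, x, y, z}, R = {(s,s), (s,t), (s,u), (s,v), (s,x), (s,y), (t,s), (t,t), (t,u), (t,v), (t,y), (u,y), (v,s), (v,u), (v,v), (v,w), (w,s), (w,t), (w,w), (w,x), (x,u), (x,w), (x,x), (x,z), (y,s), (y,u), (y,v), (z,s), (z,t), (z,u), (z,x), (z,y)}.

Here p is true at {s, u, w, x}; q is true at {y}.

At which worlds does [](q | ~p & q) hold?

{u}

s: successors {s, t, u, v, x, y}; q | ~p & q there: s:F, t:F, u:F, v:F, x:F, y:T. ✗
t: successors {s, t, u, v, y}; q | ~p & q there: s:F, t:F, u:F, v:F, y:T. ✗
u: successors {y}; q | ~p & q there: y:T. ✓
v: successors {s, u, v, w}; q | ~p & q there: s:F, u:F, v:F, w:F. ✗
w: successors {s, t, w, x}; q | ~p & q there: s:F, t:F, w:F, x:F. ✗
x: successors {u, w, x, z}; q | ~p & q there: u:F, w:F, x:F, z:F. ✗
y: successors {s, u, v}; q | ~p & q there: s:F, u:F, v:F. ✗
z: successors {s, t, u, x, y}; q | ~p & q there: s:F, t:F, u:F, x:F, y:T. ✗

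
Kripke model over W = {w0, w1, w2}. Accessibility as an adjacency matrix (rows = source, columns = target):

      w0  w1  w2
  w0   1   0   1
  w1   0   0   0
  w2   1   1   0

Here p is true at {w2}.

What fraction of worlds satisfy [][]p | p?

w0: [][]p is F, p is F. ✗
w1: [][]p is T, p is F. ✓
w2: [][]p is F, p is T. ✓
That's 2 of 3 worlds, so 2/3.

2/3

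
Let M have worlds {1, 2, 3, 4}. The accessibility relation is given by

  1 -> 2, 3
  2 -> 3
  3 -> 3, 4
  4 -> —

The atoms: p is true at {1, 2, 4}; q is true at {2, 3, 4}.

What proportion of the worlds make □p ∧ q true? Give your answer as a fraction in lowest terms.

1/4

1: □p is F, q is F. ✗
2: □p is F, q is T. ✗
3: □p is F, q is T. ✗
4: □p is T, q is T. ✓
That's 1 of 4 worlds, so 1/4.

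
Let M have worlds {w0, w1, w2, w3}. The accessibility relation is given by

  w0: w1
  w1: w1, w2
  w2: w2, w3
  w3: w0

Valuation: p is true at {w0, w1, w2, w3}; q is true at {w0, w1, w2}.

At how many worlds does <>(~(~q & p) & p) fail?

0

w0: successors {w1}; ~(~q & p) & p there: w1:T. ✓
w1: successors {w1, w2}; ~(~q & p) & p there: w1:T, w2:T. ✓
w2: successors {w2, w3}; ~(~q & p) & p there: w2:T, w3:F. ✓
w3: successors {w0}; ~(~q & p) & p there: w0:T. ✓
Satisfying worlds: {w0, w1, w2, w3}.
So <>(~(~q & p) & p) fails at the other 0 worlds.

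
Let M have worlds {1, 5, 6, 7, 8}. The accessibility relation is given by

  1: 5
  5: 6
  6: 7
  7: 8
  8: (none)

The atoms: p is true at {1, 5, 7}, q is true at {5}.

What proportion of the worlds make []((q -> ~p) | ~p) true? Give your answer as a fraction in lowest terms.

1: successors {5}; (q -> ~p) | ~p there: 5:F. ✗
5: successors {6}; (q -> ~p) | ~p there: 6:T. ✓
6: successors {7}; (q -> ~p) | ~p there: 7:T. ✓
7: successors {8}; (q -> ~p) | ~p there: 8:T. ✓
8: no successors, so []((q -> ~p) | ~p) holds vacuously. ✓
That's 4 of 5 worlds, so 4/5.

4/5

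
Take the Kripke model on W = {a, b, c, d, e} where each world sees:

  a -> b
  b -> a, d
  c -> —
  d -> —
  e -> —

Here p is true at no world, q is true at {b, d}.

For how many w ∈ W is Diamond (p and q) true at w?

0

a: successors {b}; p and q there: b:F. ✗
b: successors {a, d}; p and q there: a:F, d:F. ✗
c: no successors, so Diamond (p and q) fails. ✗
d: no successors, so Diamond (p and q) fails. ✗
e: no successors, so Diamond (p and q) fails. ✗
Satisfying worlds: ∅.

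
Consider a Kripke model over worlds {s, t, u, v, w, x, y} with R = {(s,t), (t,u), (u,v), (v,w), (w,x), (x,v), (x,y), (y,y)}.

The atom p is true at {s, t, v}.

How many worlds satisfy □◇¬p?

s: successors {t}; ◇¬p there: t:T. ✓
t: successors {u}; ◇¬p there: u:F. ✗
u: successors {v}; ◇¬p there: v:T. ✓
v: successors {w}; ◇¬p there: w:T. ✓
w: successors {x}; ◇¬p there: x:T. ✓
x: successors {v, y}; ◇¬p there: v:T, y:T. ✓
y: successors {y}; ◇¬p there: y:T. ✓
Satisfying worlds: {s, u, v, w, x, y}.

6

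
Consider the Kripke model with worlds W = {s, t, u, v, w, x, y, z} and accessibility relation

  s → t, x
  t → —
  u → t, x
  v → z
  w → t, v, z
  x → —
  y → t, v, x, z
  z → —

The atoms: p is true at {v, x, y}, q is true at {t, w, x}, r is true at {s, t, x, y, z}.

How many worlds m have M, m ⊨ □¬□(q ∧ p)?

3

s: successors {t, x}; ¬□(q ∧ p) there: t:F, x:F. ✗
t: no successors, so □¬□(q ∧ p) holds vacuously. ✓
u: successors {t, x}; ¬□(q ∧ p) there: t:F, x:F. ✗
v: successors {z}; ¬□(q ∧ p) there: z:F. ✗
w: successors {t, v, z}; ¬□(q ∧ p) there: t:F, v:T, z:F. ✗
x: no successors, so □¬□(q ∧ p) holds vacuously. ✓
y: successors {t, v, x, z}; ¬□(q ∧ p) there: t:F, v:T, x:F, z:F. ✗
z: no successors, so □¬□(q ∧ p) holds vacuously. ✓
Satisfying worlds: {t, x, z}.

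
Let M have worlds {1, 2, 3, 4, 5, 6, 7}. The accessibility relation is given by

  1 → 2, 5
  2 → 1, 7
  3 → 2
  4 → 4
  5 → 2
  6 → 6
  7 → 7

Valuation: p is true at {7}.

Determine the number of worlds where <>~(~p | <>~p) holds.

2

1: successors {2, 5}; ~(~p | <>~p) there: 2:F, 5:F. ✗
2: successors {1, 7}; ~(~p | <>~p) there: 1:F, 7:T. ✓
3: successors {2}; ~(~p | <>~p) there: 2:F. ✗
4: successors {4}; ~(~p | <>~p) there: 4:F. ✗
5: successors {2}; ~(~p | <>~p) there: 2:F. ✗
6: successors {6}; ~(~p | <>~p) there: 6:F. ✗
7: successors {7}; ~(~p | <>~p) there: 7:T. ✓
Satisfying worlds: {2, 7}.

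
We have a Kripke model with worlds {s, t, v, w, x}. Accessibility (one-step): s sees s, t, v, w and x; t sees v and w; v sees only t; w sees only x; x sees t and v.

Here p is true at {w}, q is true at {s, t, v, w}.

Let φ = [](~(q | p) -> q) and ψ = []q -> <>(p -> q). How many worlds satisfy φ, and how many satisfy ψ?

3 and 5

For [](~(q | p) -> q):
s: successors {s, t, v, w, x}; ~(q | p) -> q there: s:T, t:T, v:T, w:T, x:F. ✗
t: successors {v, w}; ~(q | p) -> q there: v:T, w:T. ✓
v: successors {t}; ~(q | p) -> q there: t:T. ✓
w: successors {x}; ~(q | p) -> q there: x:F. ✗
x: successors {t, v}; ~(q | p) -> q there: t:T, v:T. ✓
— 3 worlds.
For []q -> <>(p -> q):
s: []q is F, <>(p -> q) is T. ✓
t: []q is T, <>(p -> q) is T. ✓
v: []q is T, <>(p -> q) is T. ✓
w: []q is F, <>(p -> q) is T. ✓
x: []q is T, <>(p -> q) is T. ✓
— 5 worlds.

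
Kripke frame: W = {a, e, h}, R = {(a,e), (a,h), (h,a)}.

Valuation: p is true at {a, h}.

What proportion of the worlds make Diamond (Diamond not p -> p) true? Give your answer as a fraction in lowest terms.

a: successors {e, h}; Diamond not p -> p there: e:T, h:T. ✓
e: no successors, so Diamond (Diamond not p -> p) fails. ✗
h: successors {a}; Diamond not p -> p there: a:T. ✓
That's 2 of 3 worlds, so 2/3.

2/3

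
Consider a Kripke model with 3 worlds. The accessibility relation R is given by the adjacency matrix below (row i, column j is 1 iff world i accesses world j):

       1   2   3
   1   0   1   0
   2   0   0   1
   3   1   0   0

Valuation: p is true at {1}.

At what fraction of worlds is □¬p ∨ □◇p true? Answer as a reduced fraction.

1: □¬p is T, □◇p is F. ✓
2: □¬p is T, □◇p is T. ✓
3: □¬p is F, □◇p is F. ✗
That's 2 of 3 worlds, so 2/3.

2/3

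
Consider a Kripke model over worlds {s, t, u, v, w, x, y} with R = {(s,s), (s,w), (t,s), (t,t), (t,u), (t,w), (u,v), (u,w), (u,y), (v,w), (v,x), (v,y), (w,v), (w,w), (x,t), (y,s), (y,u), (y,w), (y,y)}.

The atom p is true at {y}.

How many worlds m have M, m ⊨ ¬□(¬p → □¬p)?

4

s: □(¬p → □¬p) is T. ✗
t: □(¬p → □¬p) is F. ✓
u: □(¬p → □¬p) is F. ✓
v: □(¬p → □¬p) is T. ✗
w: □(¬p → □¬p) is F. ✓
x: □(¬p → □¬p) is T. ✗
y: □(¬p → □¬p) is F. ✓
Satisfying worlds: {t, u, w, y}.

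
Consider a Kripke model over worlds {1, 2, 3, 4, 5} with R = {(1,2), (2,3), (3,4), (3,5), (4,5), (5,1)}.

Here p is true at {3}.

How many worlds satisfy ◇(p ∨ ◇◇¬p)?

4

1: successors {2}; p ∨ ◇◇¬p there: 2:T. ✓
2: successors {3}; p ∨ ◇◇¬p there: 3:T. ✓
3: successors {4, 5}; p ∨ ◇◇¬p there: 4:T, 5:T. ✓
4: successors {5}; p ∨ ◇◇¬p there: 5:T. ✓
5: successors {1}; p ∨ ◇◇¬p there: 1:F. ✗
Satisfying worlds: {1, 2, 3, 4}.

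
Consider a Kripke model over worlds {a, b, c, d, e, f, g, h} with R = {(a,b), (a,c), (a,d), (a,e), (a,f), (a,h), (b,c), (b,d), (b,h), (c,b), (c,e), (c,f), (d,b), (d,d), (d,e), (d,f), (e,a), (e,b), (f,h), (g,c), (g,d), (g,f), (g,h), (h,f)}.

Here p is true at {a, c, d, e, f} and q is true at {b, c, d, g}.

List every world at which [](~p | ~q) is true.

a: successors {b, c, d, e, f, h}; ~p | ~q there: b:T, c:F, d:F, e:T, f:T, h:T. ✗
b: successors {c, d, h}; ~p | ~q there: c:F, d:F, h:T. ✗
c: successors {b, e, f}; ~p | ~q there: b:T, e:T, f:T. ✓
d: successors {b, d, e, f}; ~p | ~q there: b:T, d:F, e:T, f:T. ✗
e: successors {a, b}; ~p | ~q there: a:T, b:T. ✓
f: successors {h}; ~p | ~q there: h:T. ✓
g: successors {c, d, f, h}; ~p | ~q there: c:F, d:F, f:T, h:T. ✗
h: successors {f}; ~p | ~q there: f:T. ✓

{c, e, f, h}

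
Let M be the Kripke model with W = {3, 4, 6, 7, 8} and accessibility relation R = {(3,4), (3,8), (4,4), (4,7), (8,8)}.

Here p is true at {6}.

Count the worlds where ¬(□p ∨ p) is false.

2

3: □p ∨ p is F. ✓
4: □p ∨ p is F. ✓
6: □p ∨ p is T. ✗
7: □p ∨ p is T. ✗
8: □p ∨ p is F. ✓
Satisfying worlds: {3, 4, 8}.
So ¬(□p ∨ p) fails at the other 2 worlds.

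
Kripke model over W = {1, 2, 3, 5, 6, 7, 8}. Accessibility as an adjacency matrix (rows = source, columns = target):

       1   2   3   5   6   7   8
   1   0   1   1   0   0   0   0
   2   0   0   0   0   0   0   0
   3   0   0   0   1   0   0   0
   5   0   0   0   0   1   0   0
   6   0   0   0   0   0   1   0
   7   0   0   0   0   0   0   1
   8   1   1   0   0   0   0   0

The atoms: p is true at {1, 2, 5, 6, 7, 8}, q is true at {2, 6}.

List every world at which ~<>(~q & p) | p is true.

1: ~<>(~q & p) is T, p is T. ✓
2: ~<>(~q & p) is T, p is T. ✓
3: ~<>(~q & p) is F, p is F. ✗
5: ~<>(~q & p) is T, p is T. ✓
6: ~<>(~q & p) is F, p is T. ✓
7: ~<>(~q & p) is F, p is T. ✓
8: ~<>(~q & p) is F, p is T. ✓

{1, 2, 5, 6, 7, 8}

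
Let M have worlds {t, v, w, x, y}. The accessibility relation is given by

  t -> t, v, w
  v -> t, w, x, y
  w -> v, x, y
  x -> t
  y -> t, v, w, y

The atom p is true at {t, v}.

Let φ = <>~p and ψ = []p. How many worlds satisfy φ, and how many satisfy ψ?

For <>~p:
t: successors {t, v, w}; ~p there: t:F, v:F, w:T. ✓
v: successors {t, w, x, y}; ~p there: t:F, w:T, x:T, y:T. ✓
w: successors {v, x, y}; ~p there: v:F, x:T, y:T. ✓
x: successors {t}; ~p there: t:F. ✗
y: successors {t, v, w, y}; ~p there: t:F, v:F, w:T, y:T. ✓
— 4 worlds.
For []p:
t: successors {t, v, w}; p there: t:T, v:T, w:F. ✗
v: successors {t, w, x, y}; p there: t:T, w:F, x:F, y:F. ✗
w: successors {v, x, y}; p there: v:T, x:F, y:F. ✗
x: successors {t}; p there: t:T. ✓
y: successors {t, v, w, y}; p there: t:T, v:T, w:F, y:F. ✗
— 1 world.

4 and 1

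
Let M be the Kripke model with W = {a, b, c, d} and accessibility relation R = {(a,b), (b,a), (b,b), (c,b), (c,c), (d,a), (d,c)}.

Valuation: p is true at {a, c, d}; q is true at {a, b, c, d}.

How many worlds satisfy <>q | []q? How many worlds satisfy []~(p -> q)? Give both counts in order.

4 and 0

For <>q | []q:
a: <>q is T, []q is T. ✓
b: <>q is T, []q is T. ✓
c: <>q is T, []q is T. ✓
d: <>q is T, []q is T. ✓
— 4 worlds.
For []~(p -> q):
a: successors {b}; ~(p -> q) there: b:F. ✗
b: successors {a, b}; ~(p -> q) there: a:F, b:F. ✗
c: successors {b, c}; ~(p -> q) there: b:F, c:F. ✗
d: successors {a, c}; ~(p -> q) there: a:F, c:F. ✗
— 0 worlds.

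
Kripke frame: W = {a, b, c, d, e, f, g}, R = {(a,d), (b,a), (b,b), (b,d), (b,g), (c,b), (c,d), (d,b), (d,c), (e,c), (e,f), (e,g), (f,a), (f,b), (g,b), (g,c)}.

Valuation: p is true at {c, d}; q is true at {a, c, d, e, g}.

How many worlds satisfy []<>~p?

5

a: successors {d}; <>~p there: d:T. ✓
b: successors {a, b, d, g}; <>~p there: a:F, b:T, d:T, g:T. ✗
c: successors {b, d}; <>~p there: b:T, d:T. ✓
d: successors {b, c}; <>~p there: b:T, c:T. ✓
e: successors {c, f, g}; <>~p there: c:T, f:T, g:T. ✓
f: successors {a, b}; <>~p there: a:F, b:T. ✗
g: successors {b, c}; <>~p there: b:T, c:T. ✓
Satisfying worlds: {a, c, d, e, g}.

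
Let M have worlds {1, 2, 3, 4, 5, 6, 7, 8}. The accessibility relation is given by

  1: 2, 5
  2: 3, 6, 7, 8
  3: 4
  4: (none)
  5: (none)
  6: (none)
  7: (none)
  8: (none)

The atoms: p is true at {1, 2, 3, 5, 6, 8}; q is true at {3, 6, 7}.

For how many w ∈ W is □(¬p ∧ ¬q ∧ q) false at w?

1: successors {2, 5}; ¬p ∧ ¬q ∧ q there: 2:F, 5:F. ✗
2: successors {3, 6, 7, 8}; ¬p ∧ ¬q ∧ q there: 3:F, 6:F, 7:F, 8:F. ✗
3: successors {4}; ¬p ∧ ¬q ∧ q there: 4:F. ✗
4: no successors, so □(¬p ∧ ¬q ∧ q) holds vacuously. ✓
5: no successors, so □(¬p ∧ ¬q ∧ q) holds vacuously. ✓
6: no successors, so □(¬p ∧ ¬q ∧ q) holds vacuously. ✓
7: no successors, so □(¬p ∧ ¬q ∧ q) holds vacuously. ✓
8: no successors, so □(¬p ∧ ¬q ∧ q) holds vacuously. ✓
Satisfying worlds: {4, 5, 6, 7, 8}.
So □(¬p ∧ ¬q ∧ q) fails at the other 3 worlds.

3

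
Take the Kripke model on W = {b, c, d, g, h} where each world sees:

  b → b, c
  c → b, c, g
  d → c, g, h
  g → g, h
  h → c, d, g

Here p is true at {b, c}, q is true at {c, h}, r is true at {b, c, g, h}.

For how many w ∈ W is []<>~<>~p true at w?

b: successors {b, c}; <>~<>~p there: b:T, c:T. ✓
c: successors {b, c, g}; <>~<>~p there: b:T, c:T, g:F. ✗
d: successors {c, g, h}; <>~<>~p there: c:T, g:F, h:F. ✗
g: successors {g, h}; <>~<>~p there: g:F, h:F. ✗
h: successors {c, d, g}; <>~<>~p there: c:T, d:F, g:F. ✗
Satisfying worlds: {b}.

1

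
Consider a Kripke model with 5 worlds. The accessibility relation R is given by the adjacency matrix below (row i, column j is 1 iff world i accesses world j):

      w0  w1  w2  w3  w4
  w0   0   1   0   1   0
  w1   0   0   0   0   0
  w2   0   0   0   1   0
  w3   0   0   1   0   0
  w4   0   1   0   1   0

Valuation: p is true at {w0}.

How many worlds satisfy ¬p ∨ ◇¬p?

5

w0: ¬p is F, ◇¬p is T. ✓
w1: ¬p is T, ◇¬p is F. ✓
w2: ¬p is T, ◇¬p is T. ✓
w3: ¬p is T, ◇¬p is T. ✓
w4: ¬p is T, ◇¬p is T. ✓
Satisfying worlds: {w0, w1, w2, w3, w4}.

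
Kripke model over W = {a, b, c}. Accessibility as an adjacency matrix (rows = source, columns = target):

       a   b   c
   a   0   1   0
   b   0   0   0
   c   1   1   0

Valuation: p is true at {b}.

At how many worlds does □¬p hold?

a: successors {b}; ¬p there: b:F. ✗
b: no successors, so □¬p holds vacuously. ✓
c: successors {a, b}; ¬p there: a:T, b:F. ✗
Satisfying worlds: {b}.

1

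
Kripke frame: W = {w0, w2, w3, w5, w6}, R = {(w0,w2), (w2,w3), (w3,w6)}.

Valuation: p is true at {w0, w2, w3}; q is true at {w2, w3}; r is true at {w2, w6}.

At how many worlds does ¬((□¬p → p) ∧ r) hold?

4

w0: (□¬p → p) ∧ r is F. ✓
w2: (□¬p → p) ∧ r is T. ✗
w3: (□¬p → p) ∧ r is F. ✓
w5: (□¬p → p) ∧ r is F. ✓
w6: (□¬p → p) ∧ r is F. ✓
Satisfying worlds: {w0, w3, w5, w6}.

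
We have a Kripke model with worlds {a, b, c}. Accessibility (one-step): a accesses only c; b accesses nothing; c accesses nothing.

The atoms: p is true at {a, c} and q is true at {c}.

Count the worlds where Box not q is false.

a: successors {c}; not q there: c:F. ✗
b: no successors, so Box not q holds vacuously. ✓
c: no successors, so Box not q holds vacuously. ✓
Satisfying worlds: {b, c}.
So Box not q fails at the other 1 world.

1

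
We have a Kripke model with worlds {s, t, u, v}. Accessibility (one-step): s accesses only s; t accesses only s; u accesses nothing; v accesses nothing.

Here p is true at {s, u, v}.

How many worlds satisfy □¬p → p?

s: □¬p is F, p is T. ✓
t: □¬p is F, p is F. ✓
u: □¬p is T, p is T. ✓
v: □¬p is T, p is T. ✓
Satisfying worlds: {s, t, u, v}.

4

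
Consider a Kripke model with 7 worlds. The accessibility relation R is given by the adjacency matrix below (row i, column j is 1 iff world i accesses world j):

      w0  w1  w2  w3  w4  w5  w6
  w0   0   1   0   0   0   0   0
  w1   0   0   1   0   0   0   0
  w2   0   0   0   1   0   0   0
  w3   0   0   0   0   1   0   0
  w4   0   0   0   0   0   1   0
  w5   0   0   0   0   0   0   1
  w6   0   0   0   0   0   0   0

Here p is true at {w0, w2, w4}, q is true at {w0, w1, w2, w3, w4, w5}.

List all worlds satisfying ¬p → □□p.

w0: ¬p is F, □□p is T. ✓
w1: ¬p is T, □□p is F. ✗
w2: ¬p is F, □□p is T. ✓
w3: ¬p is T, □□p is F. ✗
w4: ¬p is F, □□p is F. ✓
w5: ¬p is T, □□p is T. ✓
w6: ¬p is T, □□p is T. ✓

{w0, w2, w4, w5, w6}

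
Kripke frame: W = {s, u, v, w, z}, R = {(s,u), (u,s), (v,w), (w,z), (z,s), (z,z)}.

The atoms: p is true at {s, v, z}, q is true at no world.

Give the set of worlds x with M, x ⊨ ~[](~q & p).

{s, v}

s: [](~q & p) is F. ✓
u: [](~q & p) is T. ✗
v: [](~q & p) is F. ✓
w: [](~q & p) is T. ✗
z: [](~q & p) is T. ✗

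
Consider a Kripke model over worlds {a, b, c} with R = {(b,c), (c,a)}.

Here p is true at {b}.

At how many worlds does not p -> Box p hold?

a: not p is T, Box p is T. ✓
b: not p is F, Box p is F. ✓
c: not p is T, Box p is F. ✗
Satisfying worlds: {a, b}.

2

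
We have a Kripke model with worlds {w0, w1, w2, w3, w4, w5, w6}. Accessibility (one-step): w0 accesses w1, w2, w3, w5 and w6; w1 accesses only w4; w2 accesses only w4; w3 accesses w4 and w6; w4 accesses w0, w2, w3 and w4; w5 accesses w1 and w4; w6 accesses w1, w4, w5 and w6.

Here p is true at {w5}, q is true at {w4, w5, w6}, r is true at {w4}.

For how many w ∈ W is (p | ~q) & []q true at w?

3

w0: p | ~q is T, []q is F. ✗
w1: p | ~q is T, []q is T. ✓
w2: p | ~q is T, []q is T. ✓
w3: p | ~q is T, []q is T. ✓
w4: p | ~q is F, []q is F. ✗
w5: p | ~q is T, []q is F. ✗
w6: p | ~q is F, []q is F. ✗
Satisfying worlds: {w1, w2, w3}.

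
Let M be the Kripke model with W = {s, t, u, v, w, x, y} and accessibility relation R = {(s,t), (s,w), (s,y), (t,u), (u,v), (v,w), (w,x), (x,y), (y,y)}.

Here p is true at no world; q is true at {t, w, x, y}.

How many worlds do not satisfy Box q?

s: successors {t, w, y}; q there: t:T, w:T, y:T. ✓
t: successors {u}; q there: u:F. ✗
u: successors {v}; q there: v:F. ✗
v: successors {w}; q there: w:T. ✓
w: successors {x}; q there: x:T. ✓
x: successors {y}; q there: y:T. ✓
y: successors {y}; q there: y:T. ✓
Satisfying worlds: {s, v, w, x, y}.
So Box q fails at the other 2 worlds.

2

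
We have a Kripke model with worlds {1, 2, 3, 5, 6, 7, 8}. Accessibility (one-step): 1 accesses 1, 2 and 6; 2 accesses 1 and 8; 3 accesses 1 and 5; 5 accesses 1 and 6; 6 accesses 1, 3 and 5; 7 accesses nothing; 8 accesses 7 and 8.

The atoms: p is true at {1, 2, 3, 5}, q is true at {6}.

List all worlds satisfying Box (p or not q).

{2, 3, 6, 7, 8}

1: successors {1, 2, 6}; p or not q there: 1:T, 2:T, 6:F. ✗
2: successors {1, 8}; p or not q there: 1:T, 8:T. ✓
3: successors {1, 5}; p or not q there: 1:T, 5:T. ✓
5: successors {1, 6}; p or not q there: 1:T, 6:F. ✗
6: successors {1, 3, 5}; p or not q there: 1:T, 3:T, 5:T. ✓
7: no successors, so Box (p or not q) holds vacuously. ✓
8: successors {7, 8}; p or not q there: 7:T, 8:T. ✓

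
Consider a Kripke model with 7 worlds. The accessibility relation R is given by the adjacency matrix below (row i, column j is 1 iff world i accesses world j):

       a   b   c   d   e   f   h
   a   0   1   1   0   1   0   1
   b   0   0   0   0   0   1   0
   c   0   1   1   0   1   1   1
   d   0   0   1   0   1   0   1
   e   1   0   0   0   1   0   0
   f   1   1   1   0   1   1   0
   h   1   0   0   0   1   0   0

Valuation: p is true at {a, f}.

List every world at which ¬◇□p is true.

{b, d, e, h}

a: ◇□p is T. ✗
b: ◇□p is F. ✓
c: ◇□p is T. ✗
d: ◇□p is F. ✓
e: ◇□p is F. ✓
f: ◇□p is T. ✗
h: ◇□p is F. ✓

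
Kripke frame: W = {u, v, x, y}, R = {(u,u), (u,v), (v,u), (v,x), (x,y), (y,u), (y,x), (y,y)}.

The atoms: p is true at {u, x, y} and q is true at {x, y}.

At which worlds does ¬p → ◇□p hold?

u: ¬p is F, ◇□p is T. ✓
v: ¬p is T, ◇□p is T. ✓
x: ¬p is F, ◇□p is T. ✓
y: ¬p is F, ◇□p is T. ✓

{u, v, x, y}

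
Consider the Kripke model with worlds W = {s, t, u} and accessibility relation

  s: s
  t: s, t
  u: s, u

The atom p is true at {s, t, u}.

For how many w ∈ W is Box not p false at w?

s: successors {s}; not p there: s:F. ✗
t: successors {s, t}; not p there: s:F, t:F. ✗
u: successors {s, u}; not p there: s:F, u:F. ✗
Satisfying worlds: ∅.
So Box not p fails at the other 3 worlds.

3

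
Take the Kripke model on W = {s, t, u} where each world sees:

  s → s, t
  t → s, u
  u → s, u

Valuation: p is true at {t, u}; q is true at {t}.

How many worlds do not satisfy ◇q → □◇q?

s: ◇q is T, □◇q is F. ✗
t: ◇q is F, □◇q is F. ✓
u: ◇q is F, □◇q is F. ✓
Satisfying worlds: {t, u}.
So ◇q → □◇q fails at the other 1 world.

1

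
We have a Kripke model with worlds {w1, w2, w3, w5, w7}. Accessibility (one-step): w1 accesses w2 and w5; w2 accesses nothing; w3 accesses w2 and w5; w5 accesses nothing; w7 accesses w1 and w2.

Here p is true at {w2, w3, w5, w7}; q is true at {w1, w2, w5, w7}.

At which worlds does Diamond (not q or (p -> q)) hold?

{w1, w3, w7}

w1: successors {w2, w5}; not q or (p -> q) there: w2:T, w5:T. ✓
w2: no successors, so Diamond (not q or (p -> q)) fails. ✗
w3: successors {w2, w5}; not q or (p -> q) there: w2:T, w5:T. ✓
w5: no successors, so Diamond (not q or (p -> q)) fails. ✗
w7: successors {w1, w2}; not q or (p -> q) there: w1:T, w2:T. ✓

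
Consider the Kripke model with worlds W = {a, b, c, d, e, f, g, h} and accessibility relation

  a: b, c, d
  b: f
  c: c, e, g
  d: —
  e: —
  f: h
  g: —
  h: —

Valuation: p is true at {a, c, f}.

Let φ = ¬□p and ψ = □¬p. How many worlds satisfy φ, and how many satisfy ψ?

3 and 5

For ¬□p:
a: □p is F. ✓
b: □p is T. ✗
c: □p is F. ✓
d: □p is T. ✗
e: □p is T. ✗
f: □p is F. ✓
g: □p is T. ✗
h: □p is T. ✗
— 3 worlds.
For □¬p:
a: successors {b, c, d}; ¬p there: b:T, c:F, d:T. ✗
b: successors {f}; ¬p there: f:F. ✗
c: successors {c, e, g}; ¬p there: c:F, e:T, g:T. ✗
d: no successors, so □¬p holds vacuously. ✓
e: no successors, so □¬p holds vacuously. ✓
f: successors {h}; ¬p there: h:T. ✓
g: no successors, so □¬p holds vacuously. ✓
h: no successors, so □¬p holds vacuously. ✓
— 5 worlds.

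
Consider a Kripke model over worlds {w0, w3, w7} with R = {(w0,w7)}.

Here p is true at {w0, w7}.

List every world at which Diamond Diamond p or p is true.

{w0, w7}

w0: Diamond Diamond p is F, p is T. ✓
w3: Diamond Diamond p is F, p is F. ✗
w7: Diamond Diamond p is F, p is T. ✓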